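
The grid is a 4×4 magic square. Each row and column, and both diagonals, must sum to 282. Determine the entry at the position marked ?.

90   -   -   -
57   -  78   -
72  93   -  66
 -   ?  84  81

54

Row 3: 72 + 93 + 66 + ? = 282, so (3,3) = 51.
The remaining cell in column 1 is (4,1) = 282 − 219 = 63.
From column 3, 282 − (78 + 51 + 84) gives (1,3) = 69.
The remaining cell in main diagonal is (2,2) = 282 − 222 = 60.
Anti-diagonal: 78 + 93 + 63 + ? = 282, so (1,4) = 48.
The remaining cell in row 1 is (1,2) = 282 − 207 = 75.
Using row 2: 57 + 60 + 78 + ? → (2,4) = 282 − 195 = 87.
Row 4 needs 282; the known cells sum to 228, so (4,2) = 54.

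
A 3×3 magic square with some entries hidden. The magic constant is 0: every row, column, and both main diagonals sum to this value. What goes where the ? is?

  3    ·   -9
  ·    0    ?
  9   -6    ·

Row 1 must total 0; the given cells sum to -6, so (1,2) = 6.
Row 3 needs 0; the known cells sum to 3, so (3,3) = -3.
Using column 1: 3 + 9 + ? → (2,1) = 0 − 12 = -12.
Column 3 must total 0; the given cells sum to -12, so (2,3) = 12.

12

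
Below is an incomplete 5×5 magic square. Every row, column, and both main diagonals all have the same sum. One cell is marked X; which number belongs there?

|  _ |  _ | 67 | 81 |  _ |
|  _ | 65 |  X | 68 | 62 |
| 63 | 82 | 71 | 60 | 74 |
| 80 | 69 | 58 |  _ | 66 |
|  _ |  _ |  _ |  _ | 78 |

Row 3 is complete and sums to 350; that is the magic constant.
Row 4 needs 350; the known cells sum to 273, so (4,4) = 77.
Column 4: 81 + 68 + 60 + 77 + ? = 350, so (5,4) = 64.
Using column 5: 62 + 74 + 66 + 78 + ? → (1,5) = 350 − 280 = 70.
Main diagonal: 65 + 71 + 77 + 78 + ? = 350, so (1,1) = 59.
Using anti-diagonal: 70 + 68 + 71 + 69 + ? → (5,1) = 350 − 278 = 72.
Row 1: 59 + 67 + 81 + 70 + ? = 350, so (1,2) = 73.
Using column 1: 59 + 63 + 80 + 72 + ? → (2,1) = 350 − 274 = 76.
Column 2 must total 350; the given cells sum to 289, so (5,2) = 61.
From row 2, 350 − (76 + 65 + 68 + 62) gives (2,3) = 79.

79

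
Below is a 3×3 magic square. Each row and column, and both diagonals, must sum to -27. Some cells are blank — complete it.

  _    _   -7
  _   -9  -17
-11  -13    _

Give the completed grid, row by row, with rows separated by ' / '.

From row 2, -27 − (-9 + (-17)) gives (2,1) = -1.
Row 3 needs -27; the known cells sum to -24, so (3,3) = -3.
The remaining cell in column 1 is (1,1) = -27 − (-12) = -15.
Column 2 must total -27; the given cells sum to -22, so (1,2) = -5.

-15 -5 -7 / -1 -9 -17 / -11 -13 -3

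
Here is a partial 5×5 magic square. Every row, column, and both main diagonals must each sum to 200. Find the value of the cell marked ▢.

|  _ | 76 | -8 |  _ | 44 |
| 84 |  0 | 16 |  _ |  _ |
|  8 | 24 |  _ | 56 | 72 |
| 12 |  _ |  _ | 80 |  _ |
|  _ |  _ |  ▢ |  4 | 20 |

88

Row 3 needs 200; the known cells sum to 160, so (3,3) = 40.
Main diagonal: 0 + 40 + 80 + 20 + ? = 200, so (1,1) = 60.
The remaining cell in row 1 is (1,4) = 200 − 172 = 28.
Using column 1: 60 + 84 + 8 + 12 + ? → (5,1) = 200 − 164 = 36.
The remaining cell in column 4 is (2,4) = 200 − 168 = 32.
Anti-diagonal: 44 + 32 + 40 + 36 + ? = 200, so (4,2) = 48.
Row 2: 84 + 0 + 16 + 32 + ? = 200, so (2,5) = 68.
Column 2 needs 200; the known cells sum to 148, so (5,2) = 52.
Column 5 must total 200; the given cells sum to 204, so (4,5) = -4.
Row 4 must total 200; the given cells sum to 136, so (4,3) = 64.
Row 5 must total 200; the given cells sum to 112, so (5,3) = 88.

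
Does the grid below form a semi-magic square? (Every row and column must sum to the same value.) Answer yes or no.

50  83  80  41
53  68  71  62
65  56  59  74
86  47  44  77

Yes

Row 1: 50 + 83 + 80 + 41 = 254.
Row 2: 53 + 68 + 71 + 62 = 254.
Row 3: 65 + 56 + 59 + 74 = 254.
Row 4: 86 + 47 + 44 + 77 = 254.
Column 1: 50 + 53 + 65 + 86 = 254.
Column 2: 83 + 68 + 56 + 47 = 254.
Column 3: 80 + 71 + 59 + 44 = 254.
Column 4: 41 + 62 + 74 + 77 = 254.
All lines sum to 254.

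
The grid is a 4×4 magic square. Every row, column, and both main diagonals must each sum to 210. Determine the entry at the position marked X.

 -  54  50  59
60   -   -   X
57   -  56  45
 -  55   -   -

48

The remaining cell in row 1 is (1,1) = 210 − 163 = 47.
Row 3 needs 210; the known cells sum to 158, so (3,2) = 52.
The remaining cell in column 1 is (4,1) = 210 − 164 = 46.
The remaining cell in column 2 is (2,2) = 210 − 161 = 49.
Using main diagonal: 47 + 49 + 56 + ? → (4,4) = 210 − 152 = 58.
The remaining cell in anti-diagonal is (2,3) = 210 − 157 = 53.
From row 2, 210 − (60 + 49 + 53) gives (2,4) = 48.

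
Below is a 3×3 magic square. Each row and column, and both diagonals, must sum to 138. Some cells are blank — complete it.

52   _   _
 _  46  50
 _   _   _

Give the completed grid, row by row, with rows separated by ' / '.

52 38 48 / 42 46 50 / 44 54 40

From row 2, 138 − (46 + 50) gives (2,1) = 42.
Column 1 must total 138; the given cells sum to 94, so (3,1) = 44.
Main diagonal needs 138; the known cells sum to 98, so (3,3) = 40.
From anti-diagonal, 138 − (46 + 44) gives (1,3) = 48.
Using row 1: 52 + 48 + ? → (1,2) = 138 − 100 = 38.
Using row 3: 44 + 40 + ? → (3,2) = 138 − 84 = 54.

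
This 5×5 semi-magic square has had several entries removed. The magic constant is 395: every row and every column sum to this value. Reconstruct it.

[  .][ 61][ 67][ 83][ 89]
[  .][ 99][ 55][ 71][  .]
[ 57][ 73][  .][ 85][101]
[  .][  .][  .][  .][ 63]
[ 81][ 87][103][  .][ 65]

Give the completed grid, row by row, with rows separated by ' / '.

95 61 67 83 89 / 93 99 55 71 77 / 57 73 79 85 101 / 69 75 91 97 63 / 81 87 103 59 65

From row 1, 395 − (61 + 67 + 83 + 89) gives (1,1) = 95.
Row 3 must total 395; the given cells sum to 316, so (3,3) = 79.
From row 5, 395 − (81 + 87 + 103 + 65) gives (5,4) = 59.
From column 2, 395 − (61 + 99 + 73 + 87) gives (4,2) = 75.
Column 3 needs 395; the known cells sum to 304, so (4,3) = 91.
The remaining cell in column 4 is (4,4) = 395 − 298 = 97.
The remaining cell in column 5 is (2,5) = 395 − 318 = 77.
Row 2 needs 395; the known cells sum to 302, so (2,1) = 93.
From row 4, 395 − (75 + 91 + 97 + 63) gives (4,1) = 69.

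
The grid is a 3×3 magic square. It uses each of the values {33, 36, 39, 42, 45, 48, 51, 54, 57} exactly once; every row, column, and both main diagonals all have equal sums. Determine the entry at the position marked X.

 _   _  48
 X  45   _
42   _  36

The 9 entries sum to 405, so each line sums to 405/3 = 135.
Using row 3: 42 + 36 + ? → (3,2) = 135 − 78 = 57.
The remaining cell in column 2 is (1,2) = 135 − 102 = 33.
Column 3 needs 135; the known cells sum to 84, so (2,3) = 51.
From main diagonal, 135 − (45 + 36) gives (1,1) = 54.
From row 2, 135 − (45 + 51) gives (2,1) = 39.

39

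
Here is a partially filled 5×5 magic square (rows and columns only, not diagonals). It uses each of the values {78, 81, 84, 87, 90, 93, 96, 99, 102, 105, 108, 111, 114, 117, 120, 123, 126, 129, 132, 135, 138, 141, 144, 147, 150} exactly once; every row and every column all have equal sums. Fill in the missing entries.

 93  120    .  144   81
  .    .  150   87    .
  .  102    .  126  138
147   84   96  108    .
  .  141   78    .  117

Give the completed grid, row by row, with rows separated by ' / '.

The 25 entries sum to 2850, so each line sums to 2850/5 = 570.
Row 1 must total 570; the given cells sum to 438, so (1,3) = 132.
Row 4: 147 + 84 + 96 + 108 + ? = 570, so (4,5) = 135.
Column 2: 120 + 102 + 84 + 141 + ? = 570, so (2,2) = 123.
Using column 3: 132 + 150 + 96 + 78 + ? → (3,3) = 570 − 456 = 114.
Column 4 must total 570; the given cells sum to 465, so (5,4) = 105.
The remaining cell in column 5 is (2,5) = 570 − 471 = 99.
Row 2 must total 570; the given cells sum to 459, so (2,1) = 111.
Row 3: 102 + 114 + 126 + 138 + ? = 570, so (3,1) = 90.
Row 5: 141 + 78 + 105 + 117 + ? = 570, so (5,1) = 129.

93 120 132 144 81 / 111 123 150 87 99 / 90 102 114 126 138 / 147 84 96 108 135 / 129 141 78 105 117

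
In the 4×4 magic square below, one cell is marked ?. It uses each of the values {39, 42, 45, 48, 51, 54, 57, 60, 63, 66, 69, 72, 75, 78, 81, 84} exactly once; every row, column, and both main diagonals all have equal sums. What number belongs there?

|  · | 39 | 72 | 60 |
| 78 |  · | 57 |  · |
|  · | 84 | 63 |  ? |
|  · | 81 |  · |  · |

51

The 16 entries sum to 984, so each line sums to 984/4 = 246.
The remaining cell in row 1 is (1,1) = 246 − 171 = 75.
Column 2 needs 246; the known cells sum to 204, so (2,2) = 42.
Column 3 must total 246; the given cells sum to 192, so (4,3) = 54.
From main diagonal, 246 − (75 + 42 + 63) gives (4,4) = 66.
The remaining cell in anti-diagonal is (4,1) = 246 − 201 = 45.
Row 2: 78 + 42 + 57 + ? = 246, so (2,4) = 69.
Column 1: 75 + 78 + 45 + ? = 246, so (3,1) = 48.
Column 4 needs 246; the known cells sum to 195, so (3,4) = 51.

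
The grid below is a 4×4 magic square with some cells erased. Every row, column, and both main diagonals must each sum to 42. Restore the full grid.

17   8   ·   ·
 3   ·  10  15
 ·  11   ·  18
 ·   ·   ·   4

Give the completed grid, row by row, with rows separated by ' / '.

Row 2 must total 42; the given cells sum to 28, so (2,2) = 14.
Column 2: 8 + 14 + 11 + ? = 42, so (4,2) = 9.
Column 4: 15 + 18 + 4 + ? = 42, so (1,4) = 5.
From main diagonal, 42 − (17 + 14 + 4) gives (3,3) = 7.
Anti-diagonal: 5 + 10 + 11 + ? = 42, so (4,1) = 16.
Row 1 needs 42; the known cells sum to 30, so (1,3) = 12.
Row 3 needs 42; the known cells sum to 36, so (3,1) = 6.
Row 4 needs 42; the known cells sum to 29, so (4,3) = 13.

17 8 12 5 / 3 14 10 15 / 6 11 7 18 / 16 9 13 4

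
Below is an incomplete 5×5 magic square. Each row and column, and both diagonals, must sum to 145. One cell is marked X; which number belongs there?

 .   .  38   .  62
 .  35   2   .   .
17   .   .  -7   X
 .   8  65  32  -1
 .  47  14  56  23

Row 4 must total 145; the given cells sum to 104, so (4,1) = 41.
Row 5 must total 145; the given cells sum to 140, so (5,1) = 5.
Column 3 must total 145; the given cells sum to 119, so (3,3) = 26.
From main diagonal, 145 − (35 + 26 + 32 + 23) gives (1,1) = 29.
The remaining cell in anti-diagonal is (2,4) = 145 − 101 = 44.
Column 1 must total 145; the given cells sum to 92, so (2,1) = 53.
Column 4 needs 145; the known cells sum to 125, so (1,4) = 20.
The remaining cell in row 1 is (1,2) = 145 − 149 = -4.
From row 2, 145 − (53 + 35 + 2 + 44) gives (2,5) = 11.
Column 2: -4 + 35 + 8 + 47 + ? = 145, so (3,2) = 59.
Using column 5: 62 + 11 + (-1) + 23 + ? → (3,5) = 145 − 95 = 50.

50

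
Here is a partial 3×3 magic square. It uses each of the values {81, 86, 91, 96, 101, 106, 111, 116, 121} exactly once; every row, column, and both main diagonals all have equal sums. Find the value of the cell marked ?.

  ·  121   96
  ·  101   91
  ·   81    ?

The 9 entries sum to 909, so each line sums to 909/3 = 303.
Row 1 must total 303; the given cells sum to 217, so (1,1) = 86.
Row 2: 101 + 91 + ? = 303, so (2,1) = 111.
From column 1, 303 − (86 + 111) gives (3,1) = 106.
Column 3: 96 + 91 + ? = 303, so (3,3) = 116.

116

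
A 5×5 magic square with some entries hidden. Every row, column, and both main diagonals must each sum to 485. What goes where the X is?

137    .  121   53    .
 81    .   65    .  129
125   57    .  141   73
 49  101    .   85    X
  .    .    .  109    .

117

From row 3, 485 − (125 + 57 + 141 + 73) gives (3,3) = 89.
Column 1 must total 485; the given cells sum to 392, so (5,1) = 93.
From column 4, 485 − (53 + 141 + 85 + 109) gives (2,4) = 97.
Anti-diagonal: 97 + 89 + 101 + 93 + ? = 485, so (1,5) = 105.
The remaining cell in row 1 is (1,2) = 485 − 416 = 69.
From row 2, 485 − (81 + 65 + 97 + 129) gives (2,2) = 113.
Column 2 needs 485; the known cells sum to 340, so (5,2) = 145.
Main diagonal: 137 + 113 + 89 + 85 + ? = 485, so (5,5) = 61.
Row 5: 93 + 145 + 109 + 61 + ? = 485, so (5,3) = 77.
Column 3 needs 485; the known cells sum to 352, so (4,3) = 133.
Column 5: 105 + 129 + 73 + 61 + ? = 485, so (4,5) = 117.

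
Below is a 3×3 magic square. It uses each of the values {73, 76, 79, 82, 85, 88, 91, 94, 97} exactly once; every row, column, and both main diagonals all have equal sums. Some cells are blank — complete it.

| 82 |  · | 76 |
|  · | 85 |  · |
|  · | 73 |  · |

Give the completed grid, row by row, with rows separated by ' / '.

82 97 76 / 79 85 91 / 94 73 88

The 9 entries sum to 765, so each line sums to 765/3 = 255.
From row 1, 255 − (82 + 76) gives (1,2) = 97.
Main diagonal must total 255; the given cells sum to 167, so (3,3) = 88.
Using anti-diagonal: 76 + 85 + ? → (3,1) = 255 − 161 = 94.
Column 1 must total 255; the given cells sum to 176, so (2,1) = 79.
Column 3: 76 + 88 + ? = 255, so (2,3) = 91.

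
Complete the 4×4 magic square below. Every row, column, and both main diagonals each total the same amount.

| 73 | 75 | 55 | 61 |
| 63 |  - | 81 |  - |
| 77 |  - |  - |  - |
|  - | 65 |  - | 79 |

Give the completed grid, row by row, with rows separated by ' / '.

73 75 55 61 / 63 53 81 67 / 77 71 59 57 / 51 65 69 79

Row 1 is already complete: 73 + 75 + 55 + 61 = 264, so that is the magic constant.
From column 1, 264 − (73 + 63 + 77) gives (4,1) = 51.
Anti-diagonal: 61 + 81 + 51 + ? = 264, so (3,2) = 71.
From row 4, 264 − (51 + 65 + 79) gives (4,3) = 69.
From column 2, 264 − (75 + 71 + 65) gives (2,2) = 53.
The remaining cell in column 3 is (3,3) = 264 − 205 = 59.
From row 2, 264 − (63 + 53 + 81) gives (2,4) = 67.
The remaining cell in row 3 is (3,4) = 264 − 207 = 57.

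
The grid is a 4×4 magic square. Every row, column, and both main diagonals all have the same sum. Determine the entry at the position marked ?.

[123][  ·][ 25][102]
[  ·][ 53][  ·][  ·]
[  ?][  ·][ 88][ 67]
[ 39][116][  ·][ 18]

46

Main diagonal is complete and sums to 282; that is the magic constant.
Row 1 needs 282; the known cells sum to 250, so (1,2) = 32.
Row 4 needs 282; the known cells sum to 173, so (4,3) = 109.
From column 2, 282 − (32 + 53 + 116) gives (3,2) = 81.
Column 3 needs 282; the known cells sum to 222, so (2,3) = 60.
Column 4: 102 + 67 + 18 + ? = 282, so (2,4) = 95.
Using row 2: 53 + 60 + 95 + ? → (2,1) = 282 − 208 = 74.
The remaining cell in row 3 is (3,1) = 282 − 236 = 46.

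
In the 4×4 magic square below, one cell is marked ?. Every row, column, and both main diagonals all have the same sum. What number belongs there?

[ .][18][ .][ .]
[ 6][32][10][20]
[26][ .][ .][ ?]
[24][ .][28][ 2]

Row 2 is complete and sums to 68; that is the magic constant.
Row 4 must total 68; the given cells sum to 54, so (4,2) = 14.
Column 1: 6 + 26 + 24 + ? = 68, so (1,1) = 12.
Column 2: 18 + 32 + 14 + ? = 68, so (3,2) = 4.
The remaining cell in main diagonal is (3,3) = 68 − 46 = 22.
Using anti-diagonal: 10 + 4 + 24 + ? → (1,4) = 68 − 38 = 30.
The remaining cell in row 1 is (1,3) = 68 − 60 = 8.
Row 3: 26 + 4 + 22 + ? = 68, so (3,4) = 16.

16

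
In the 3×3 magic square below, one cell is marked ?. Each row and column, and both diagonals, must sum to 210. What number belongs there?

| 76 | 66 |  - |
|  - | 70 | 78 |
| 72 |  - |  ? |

Row 1 must total 210; the given cells sum to 142, so (1,3) = 68.
Using row 2: 70 + 78 + ? → (2,1) = 210 − 148 = 62.
The remaining cell in column 2 is (3,2) = 210 − 136 = 74.
Column 3 must total 210; the given cells sum to 146, so (3,3) = 64.

64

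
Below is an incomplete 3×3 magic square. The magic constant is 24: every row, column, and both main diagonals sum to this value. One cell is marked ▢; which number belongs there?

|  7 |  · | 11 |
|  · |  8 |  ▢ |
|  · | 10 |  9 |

Row 1: 7 + 11 + ? = 24, so (1,2) = 6.
From row 3, 24 − (10 + 9) gives (3,1) = 5.
Using column 1: 7 + 5 + ? → (2,1) = 24 − 12 = 12.
Column 3 must total 24; the given cells sum to 20, so (2,3) = 4.

4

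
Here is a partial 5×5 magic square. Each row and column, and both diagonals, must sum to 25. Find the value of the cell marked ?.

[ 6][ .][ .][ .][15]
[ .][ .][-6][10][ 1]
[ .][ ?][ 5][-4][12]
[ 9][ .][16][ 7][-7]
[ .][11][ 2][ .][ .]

From row 4, 25 − (9 + 16 + 7 + (-7)) gives (4,2) = 0.
From column 3, 25 − (-6 + 5 + 16 + 2) gives (1,3) = 8.
Column 5 needs 25; the known cells sum to 21, so (5,5) = 4.
The remaining cell in main diagonal is (2,2) = 25 − 22 = 3.
From anti-diagonal, 25 − (15 + 10 + 5 + 0) gives (5,1) = -5.
Row 2 must total 25; the given cells sum to 8, so (2,1) = 17.
The remaining cell in row 5 is (5,4) = 25 − 12 = 13.
Using column 1: 6 + 17 + 9 + (-5) + ? → (3,1) = 25 − 27 = -2.
Column 4: 10 + (-4) + 7 + 13 + ? = 25, so (1,4) = -1.
From row 1, 25 − (6 + 8 + (-1) + 15) gives (1,2) = -3.
Row 3: -2 + 5 + (-4) + 12 + ? = 25, so (3,2) = 14.

14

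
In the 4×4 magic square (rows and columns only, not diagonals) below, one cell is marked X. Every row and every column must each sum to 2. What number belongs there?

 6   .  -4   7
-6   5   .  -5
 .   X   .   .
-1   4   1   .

0

Using row 1: 6 + (-4) + 7 + ? → (1,2) = 2 − 9 = -7.
From row 2, 2 − (-6 + 5 + (-5)) gives (2,3) = 8.
Row 4: -1 + 4 + 1 + ? = 2, so (4,4) = -2.
Column 1: 6 + (-6) + (-1) + ? = 2, so (3,1) = 3.
The remaining cell in column 2 is (3,2) = 2 − 2 = 0.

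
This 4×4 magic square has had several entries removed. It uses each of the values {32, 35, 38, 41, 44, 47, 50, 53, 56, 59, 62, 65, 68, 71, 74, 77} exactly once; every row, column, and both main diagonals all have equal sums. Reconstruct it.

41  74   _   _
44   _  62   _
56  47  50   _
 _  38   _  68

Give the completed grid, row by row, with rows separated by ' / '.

The 16 entries sum to 872, so each line sums to 872/4 = 218.
Row 3 must total 218; the given cells sum to 153, so (3,4) = 65.
Using column 1: 41 + 44 + 56 + ? → (4,1) = 218 − 141 = 77.
Column 2 must total 218; the given cells sum to 159, so (2,2) = 59.
From anti-diagonal, 218 − (62 + 47 + 77) gives (1,4) = 32.
Using row 1: 41 + 74 + 32 + ? → (1,3) = 218 − 147 = 71.
From row 2, 218 − (44 + 59 + 62) gives (2,4) = 53.
The remaining cell in row 4 is (4,3) = 218 − 183 = 35.

41 74 71 32 / 44 59 62 53 / 56 47 50 65 / 77 38 35 68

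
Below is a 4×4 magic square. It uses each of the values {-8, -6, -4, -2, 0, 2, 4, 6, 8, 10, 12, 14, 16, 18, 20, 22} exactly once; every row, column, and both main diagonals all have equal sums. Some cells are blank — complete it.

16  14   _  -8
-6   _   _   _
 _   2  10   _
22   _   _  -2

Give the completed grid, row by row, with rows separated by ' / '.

16 14 6 -8 / -6 4 12 18 / -4 2 10 20 / 22 8 0 -2

The 16 entries sum to 112, so each line sums to 112/4 = 28.
Row 1 must total 28; the given cells sum to 22, so (1,3) = 6.
Column 1: 16 + (-6) + 22 + ? = 28, so (3,1) = -4.
From main diagonal, 28 − (16 + 10 + (-2)) gives (2,2) = 4.
Using anti-diagonal: -8 + 2 + 22 + ? → (2,3) = 28 − 16 = 12.
Row 2 needs 28; the known cells sum to 10, so (2,4) = 18.
Row 3 needs 28; the known cells sum to 8, so (3,4) = 20.
From column 2, 28 − (14 + 4 + 2) gives (4,2) = 8.
The remaining cell in column 3 is (4,3) = 28 − 28 = 0.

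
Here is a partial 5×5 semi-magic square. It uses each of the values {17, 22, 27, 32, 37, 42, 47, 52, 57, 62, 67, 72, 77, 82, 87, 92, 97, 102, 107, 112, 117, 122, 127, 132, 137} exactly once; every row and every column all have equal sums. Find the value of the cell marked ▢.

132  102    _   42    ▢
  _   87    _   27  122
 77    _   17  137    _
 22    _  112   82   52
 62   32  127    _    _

The 25 entries sum to 1925, so each line sums to 1925/5 = 385.
Using row 4: 22 + 112 + 82 + 52 + ? → (4,2) = 385 − 268 = 117.
From column 1, 385 − (132 + 77 + 22 + 62) gives (2,1) = 92.
Column 2: 102 + 87 + 117 + 32 + ? = 385, so (3,2) = 47.
Column 4 needs 385; the known cells sum to 288, so (5,4) = 97.
Row 2 must total 385; the given cells sum to 328, so (2,3) = 57.
The remaining cell in row 3 is (3,5) = 385 − 278 = 107.
Row 5 needs 385; the known cells sum to 318, so (5,5) = 67.
From column 3, 385 − (57 + 17 + 112 + 127) gives (1,3) = 72.
From column 5, 385 − (122 + 107 + 52 + 67) gives (1,5) = 37.

37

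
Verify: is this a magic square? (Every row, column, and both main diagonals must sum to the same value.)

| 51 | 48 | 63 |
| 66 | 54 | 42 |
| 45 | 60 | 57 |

Row 1: 51 + 48 + 63 = 162.
Row 2: 66 + 54 + 42 = 162.
Row 3: 45 + 60 + 57 = 162.
Column 1: 51 + 66 + 45 = 162.
Column 2: 48 + 54 + 60 = 162.
Column 3: 63 + 42 + 57 = 162.
Main diagonal: 51 + 54 + 57 = 162.
Anti-diagonal: 63 + 54 + 45 = 162.
All lines sum to 162.

Yes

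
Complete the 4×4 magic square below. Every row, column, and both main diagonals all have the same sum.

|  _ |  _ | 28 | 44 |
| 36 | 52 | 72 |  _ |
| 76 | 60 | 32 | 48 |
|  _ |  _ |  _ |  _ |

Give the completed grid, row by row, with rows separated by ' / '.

Row 3 is already complete: 76 + 60 + 32 + 48 = 216, so that is the magic constant.
From row 2, 216 − (36 + 52 + 72) gives (2,4) = 56.
Column 3 must total 216; the given cells sum to 132, so (4,3) = 84.
Column 4 needs 216; the known cells sum to 148, so (4,4) = 68.
Main diagonal needs 216; the known cells sum to 152, so (1,1) = 64.
Anti-diagonal needs 216; the known cells sum to 176, so (4,1) = 40.
From row 1, 216 − (64 + 28 + 44) gives (1,2) = 80.
From row 4, 216 − (40 + 84 + 68) gives (4,2) = 24.

64 80 28 44 / 36 52 72 56 / 76 60 32 48 / 40 24 84 68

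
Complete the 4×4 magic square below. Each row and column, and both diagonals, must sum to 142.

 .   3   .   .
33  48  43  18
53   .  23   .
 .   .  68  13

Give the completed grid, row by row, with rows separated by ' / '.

Using column 3: 43 + 23 + 68 + ? → (1,3) = 142 − 134 = 8.
Main diagonal must total 142; the given cells sum to 84, so (1,1) = 58.
Row 1: 58 + 3 + 8 + ? = 142, so (1,4) = 73.
The remaining cell in column 1 is (4,1) = 142 − 144 = -2.
Column 4 needs 142; the known cells sum to 104, so (3,4) = 38.
Anti-diagonal: 73 + 43 + (-2) + ? = 142, so (3,2) = 28.
From row 4, 142 − (-2 + 68 + 13) gives (4,2) = 63.

58 3 8 73 / 33 48 43 18 / 53 28 23 38 / -2 63 68 13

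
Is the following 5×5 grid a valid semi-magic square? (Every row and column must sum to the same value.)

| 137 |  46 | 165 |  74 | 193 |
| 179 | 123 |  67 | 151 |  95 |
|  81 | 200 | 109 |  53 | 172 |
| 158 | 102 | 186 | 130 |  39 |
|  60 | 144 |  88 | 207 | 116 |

Row 1: 137 + 46 + 165 + 74 + 193 = 615.
Row 2: 179 + 123 + 67 + 151 + 95 = 615.
Row 3: 81 + 200 + 109 + 53 + 172 = 615.
Row 4: 158 + 102 + 186 + 130 + 39 = 615.
Row 5: 60 + 144 + 88 + 207 + 116 = 615.
Column 1: 137 + 179 + 81 + 158 + 60 = 615.
Column 2: 46 + 123 + 200 + 102 + 144 = 615.
Column 3: 165 + 67 + 109 + 186 + 88 = 615.
Column 4: 74 + 151 + 53 + 130 + 207 = 615.
Column 5: 193 + 95 + 172 + 39 + 116 = 615.
All lines sum to 615.

Yes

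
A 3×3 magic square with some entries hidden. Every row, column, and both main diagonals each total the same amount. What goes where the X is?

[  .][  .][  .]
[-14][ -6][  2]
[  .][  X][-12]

-2

Row 2 is complete and sums to -18; that is the magic constant.
The remaining cell in column 3 is (1,3) = -18 − (-10) = -8.
Main diagonal: -6 + (-12) + ? = -18, so (1,1) = 0.
Using anti-diagonal: -8 + (-6) + ? → (3,1) = -18 − (-14) = -4.
From row 1, -18 − (0 + (-8)) gives (1,2) = -10.
Row 3 must total -18; the given cells sum to -16, so (3,2) = -2.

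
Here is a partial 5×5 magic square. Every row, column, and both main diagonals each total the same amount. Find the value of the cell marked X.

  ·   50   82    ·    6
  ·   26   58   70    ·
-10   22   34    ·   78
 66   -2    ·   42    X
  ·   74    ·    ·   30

54

Column 2 is complete and sums to 170; that is the magic constant.
Row 3: -10 + 22 + 34 + 78 + ? = 170, so (3,4) = 46.
From main diagonal, 170 − (26 + 34 + 42 + 30) gives (1,1) = 38.
Anti-diagonal must total 170; the given cells sum to 108, so (5,1) = 62.
Row 1 needs 170; the known cells sum to 176, so (1,4) = -6.
Column 1 needs 170; the known cells sum to 156, so (2,1) = 14.
The remaining cell in column 4 is (5,4) = 170 − 152 = 18.
Row 2: 14 + 26 + 58 + 70 + ? = 170, so (2,5) = 2.
Row 5 needs 170; the known cells sum to 184, so (5,3) = -14.
From column 3, 170 − (82 + 58 + 34 + (-14)) gives (4,3) = 10.
The remaining cell in column 5 is (4,5) = 170 − 116 = 54.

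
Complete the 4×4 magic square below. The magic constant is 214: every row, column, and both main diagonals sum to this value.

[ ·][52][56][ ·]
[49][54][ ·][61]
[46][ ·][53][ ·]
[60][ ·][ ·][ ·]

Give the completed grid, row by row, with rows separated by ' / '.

Using row 2: 49 + 54 + 61 + ? → (2,3) = 214 − 164 = 50.
From column 1, 214 − (49 + 46 + 60) gives (1,1) = 59.
Column 3 must total 214; the given cells sum to 159, so (4,3) = 55.
Main diagonal needs 214; the known cells sum to 166, so (4,4) = 48.
Using row 1: 59 + 52 + 56 + ? → (1,4) = 214 − 167 = 47.
Row 4 needs 214; the known cells sum to 163, so (4,2) = 51.
Using column 2: 52 + 54 + 51 + ? → (3,2) = 214 − 157 = 57.
Column 4 needs 214; the known cells sum to 156, so (3,4) = 58.

59 52 56 47 / 49 54 50 61 / 46 57 53 58 / 60 51 55 48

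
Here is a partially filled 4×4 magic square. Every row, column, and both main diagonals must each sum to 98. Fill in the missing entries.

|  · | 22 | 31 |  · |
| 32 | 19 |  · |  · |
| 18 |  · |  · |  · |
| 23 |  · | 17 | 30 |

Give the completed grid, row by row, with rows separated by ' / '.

25 22 31 20 / 32 19 26 21 / 18 29 24 27 / 23 28 17 30

The remaining cell in row 4 is (4,2) = 98 − 70 = 28.
Column 1 must total 98; the given cells sum to 73, so (1,1) = 25.
Column 2 needs 98; the known cells sum to 69, so (3,2) = 29.
Using main diagonal: 25 + 19 + 30 + ? → (3,3) = 98 − 74 = 24.
Row 1 needs 98; the known cells sum to 78, so (1,4) = 20.
The remaining cell in row 3 is (3,4) = 98 − 71 = 27.
The remaining cell in column 3 is (2,3) = 98 − 72 = 26.
From column 4, 98 − (20 + 27 + 30) gives (2,4) = 21.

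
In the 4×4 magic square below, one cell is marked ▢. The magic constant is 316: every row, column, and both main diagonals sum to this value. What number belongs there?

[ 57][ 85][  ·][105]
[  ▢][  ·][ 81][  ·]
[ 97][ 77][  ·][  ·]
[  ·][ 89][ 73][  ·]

109

Row 1: 57 + 85 + 105 + ? = 316, so (1,3) = 69.
Column 2 needs 316; the known cells sum to 251, so (2,2) = 65.
Column 3: 69 + 81 + 73 + ? = 316, so (3,3) = 93.
Using main diagonal: 57 + 65 + 93 + ? → (4,4) = 316 − 215 = 101.
Anti-diagonal needs 316; the known cells sum to 263, so (4,1) = 53.
The remaining cell in row 3 is (3,4) = 316 − 267 = 49.
Column 1 needs 316; the known cells sum to 207, so (2,1) = 109.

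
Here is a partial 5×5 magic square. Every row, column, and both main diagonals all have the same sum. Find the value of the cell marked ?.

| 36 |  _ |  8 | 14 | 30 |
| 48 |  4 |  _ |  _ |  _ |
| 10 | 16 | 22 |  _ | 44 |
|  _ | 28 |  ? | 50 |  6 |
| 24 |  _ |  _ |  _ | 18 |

Main diagonal is complete and sums to 130; that is the magic constant.
Using row 1: 36 + 8 + 14 + 30 + ? → (1,2) = 130 − 88 = 42.
The remaining cell in row 3 is (3,4) = 130 − 92 = 38.
Column 1 needs 130; the known cells sum to 118, so (4,1) = 12.
The remaining cell in column 2 is (5,2) = 130 − 90 = 40.
Column 5 must total 130; the given cells sum to 98, so (2,5) = 32.
Anti-diagonal needs 130; the known cells sum to 104, so (2,4) = 26.
The remaining cell in row 2 is (2,3) = 130 − 110 = 20.
Row 4: 12 + 28 + 50 + 6 + ? = 130, so (4,3) = 34.

34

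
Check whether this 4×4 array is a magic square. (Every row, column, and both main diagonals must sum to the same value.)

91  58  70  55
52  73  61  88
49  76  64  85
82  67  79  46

Yes

Row 1: 91 + 58 + 70 + 55 = 274.
Row 2: 52 + 73 + 61 + 88 = 274.
Row 3: 49 + 76 + 64 + 85 = 274.
Row 4: 82 + 67 + 79 + 46 = 274.
Column 1: 91 + 52 + 49 + 82 = 274.
Column 2: 58 + 73 + 76 + 67 = 274.
Column 3: 70 + 61 + 64 + 79 = 274.
Column 4: 55 + 88 + 85 + 46 = 274.
Main diagonal: 91 + 73 + 64 + 46 = 274.
Anti-diagonal: 55 + 61 + 76 + 82 = 274.
All lines sum to 274.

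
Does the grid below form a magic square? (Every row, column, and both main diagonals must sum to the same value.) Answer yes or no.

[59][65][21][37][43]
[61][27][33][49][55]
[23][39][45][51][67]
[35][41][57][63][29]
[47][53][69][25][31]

Row 1: 59 + 65 + 21 + 37 + 43 = 225.
Row 2: 61 + 27 + 33 + 49 + 55 = 225.
Row 3: 23 + 39 + 45 + 51 + 67 = 225.
Row 4: 35 + 41 + 57 + 63 + 29 = 225.
Row 5: 47 + 53 + 69 + 25 + 31 = 225.
Column 1: 59 + 61 + 23 + 35 + 47 = 225.
Column 2: 65 + 27 + 39 + 41 + 53 = 225.
Column 3: 21 + 33 + 45 + 57 + 69 = 225.
Column 4: 37 + 49 + 51 + 63 + 25 = 225.
Column 5: 43 + 55 + 67 + 29 + 31 = 225.
Main diagonal: 59 + 27 + 45 + 63 + 31 = 225.
Anti-diagonal: 43 + 49 + 45 + 41 + 47 = 225.
All lines sum to 225.

Yes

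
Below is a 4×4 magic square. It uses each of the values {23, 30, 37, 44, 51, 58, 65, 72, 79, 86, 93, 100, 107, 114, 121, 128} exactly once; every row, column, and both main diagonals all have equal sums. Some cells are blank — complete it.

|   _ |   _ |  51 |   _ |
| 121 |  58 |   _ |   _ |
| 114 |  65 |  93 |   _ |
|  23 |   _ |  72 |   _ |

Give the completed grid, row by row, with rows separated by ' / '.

44 79 51 128 / 121 58 86 37 / 114 65 93 30 / 23 100 72 107

The 16 entries sum to 1208, so each line sums to 1208/4 = 302.
Row 3 needs 302; the known cells sum to 272, so (3,4) = 30.
Column 1 must total 302; the given cells sum to 258, so (1,1) = 44.
Using column 3: 51 + 93 + 72 + ? → (2,3) = 302 − 216 = 86.
Main diagonal needs 302; the known cells sum to 195, so (4,4) = 107.
Using anti-diagonal: 86 + 65 + 23 + ? → (1,4) = 302 − 174 = 128.
Row 1: 44 + 51 + 128 + ? = 302, so (1,2) = 79.
Row 2: 121 + 58 + 86 + ? = 302, so (2,4) = 37.
Using row 4: 23 + 72 + 107 + ? → (4,2) = 302 − 202 = 100.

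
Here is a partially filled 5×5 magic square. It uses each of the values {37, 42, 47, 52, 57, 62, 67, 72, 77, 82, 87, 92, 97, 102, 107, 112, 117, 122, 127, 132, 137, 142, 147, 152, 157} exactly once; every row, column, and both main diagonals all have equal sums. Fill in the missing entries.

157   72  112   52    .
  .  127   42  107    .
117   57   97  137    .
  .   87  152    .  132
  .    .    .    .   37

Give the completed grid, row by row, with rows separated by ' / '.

The 25 entries sum to 2425, so each line sums to 2425/5 = 485.
The remaining cell in row 1 is (1,5) = 485 − 393 = 92.
Row 3: 117 + 57 + 97 + 137 + ? = 485, so (3,5) = 77.
The remaining cell in column 2 is (5,2) = 485 − 343 = 142.
From column 3, 485 − (112 + 42 + 97 + 152) gives (5,3) = 82.
From column 5, 485 − (92 + 77 + 132 + 37) gives (2,5) = 147.
From main diagonal, 485 − (157 + 127 + 97 + 37) gives (4,4) = 67.
The remaining cell in anti-diagonal is (5,1) = 485 − 383 = 102.
Row 2 must total 485; the given cells sum to 423, so (2,1) = 62.
Row 4: 87 + 152 + 67 + 132 + ? = 485, so (4,1) = 47.
Using row 5: 102 + 142 + 82 + 37 + ? → (5,4) = 485 − 363 = 122.

157 72 112 52 92 / 62 127 42 107 147 / 117 57 97 137 77 / 47 87 152 67 132 / 102 142 82 122 37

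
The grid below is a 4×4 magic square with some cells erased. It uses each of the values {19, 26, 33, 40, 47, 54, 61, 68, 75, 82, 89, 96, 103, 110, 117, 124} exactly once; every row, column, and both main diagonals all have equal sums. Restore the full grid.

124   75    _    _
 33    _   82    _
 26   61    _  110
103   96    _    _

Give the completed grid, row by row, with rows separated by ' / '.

124 75 47 40 / 33 54 82 117 / 26 61 89 110 / 103 96 68 19

The 16 entries sum to 1144, so each line sums to 1144/4 = 286.
Row 3 must total 286; the given cells sum to 197, so (3,3) = 89.
From column 2, 286 − (75 + 61 + 96) gives (2,2) = 54.
Main diagonal must total 286; the given cells sum to 267, so (4,4) = 19.
Anti-diagonal: 82 + 61 + 103 + ? = 286, so (1,4) = 40.
Row 1: 124 + 75 + 40 + ? = 286, so (1,3) = 47.
Using row 2: 33 + 54 + 82 + ? → (2,4) = 286 − 169 = 117.
The remaining cell in row 4 is (4,3) = 286 − 218 = 68.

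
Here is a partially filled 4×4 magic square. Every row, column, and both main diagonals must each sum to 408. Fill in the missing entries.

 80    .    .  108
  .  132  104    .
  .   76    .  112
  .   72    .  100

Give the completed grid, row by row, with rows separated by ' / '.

The remaining cell in column 2 is (1,2) = 408 − 280 = 128.
Column 4 needs 408; the known cells sum to 320, so (2,4) = 88.
Using main diagonal: 80 + 132 + 100 + ? → (3,3) = 408 − 312 = 96.
Using anti-diagonal: 108 + 104 + 76 + ? → (4,1) = 408 − 288 = 120.
Row 1: 80 + 128 + 108 + ? = 408, so (1,3) = 92.
The remaining cell in row 2 is (2,1) = 408 − 324 = 84.
Using row 3: 76 + 96 + 112 + ? → (3,1) = 408 − 284 = 124.
Row 4: 120 + 72 + 100 + ? = 408, so (4,3) = 116.

80 128 92 108 / 84 132 104 88 / 124 76 96 112 / 120 72 116 100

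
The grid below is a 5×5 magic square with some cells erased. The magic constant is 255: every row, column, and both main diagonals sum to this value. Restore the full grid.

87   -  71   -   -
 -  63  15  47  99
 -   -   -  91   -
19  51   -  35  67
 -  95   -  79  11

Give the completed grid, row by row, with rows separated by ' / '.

87 39 71 3 55 / 31 63 15 47 99 / 75 7 59 91 23 / 19 51 83 35 67 / 43 95 27 79 11

The remaining cell in row 2 is (2,1) = 255 − 224 = 31.
Row 4 needs 255; the known cells sum to 172, so (4,3) = 83.
Column 4 needs 255; the known cells sum to 252, so (1,4) = 3.
Main diagonal must total 255; the given cells sum to 196, so (3,3) = 59.
From column 3, 255 − (71 + 15 + 59 + 83) gives (5,3) = 27.
Row 5 must total 255; the given cells sum to 212, so (5,1) = 43.
Column 1: 87 + 31 + 19 + 43 + ? = 255, so (3,1) = 75.
From anti-diagonal, 255 − (47 + 59 + 51 + 43) gives (1,5) = 55.
The remaining cell in row 1 is (1,2) = 255 − 216 = 39.
Column 2 must total 255; the given cells sum to 248, so (3,2) = 7.
Using column 5: 55 + 99 + 67 + 11 + ? → (3,5) = 255 − 232 = 23.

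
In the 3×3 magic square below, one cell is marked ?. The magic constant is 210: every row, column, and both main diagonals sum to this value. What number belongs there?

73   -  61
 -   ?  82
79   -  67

Row 1 needs 210; the known cells sum to 134, so (1,2) = 76.
From row 3, 210 − (79 + 67) gives (3,2) = 64.
Column 1: 73 + 79 + ? = 210, so (2,1) = 58.
Column 2 needs 210; the known cells sum to 140, so (2,2) = 70.

70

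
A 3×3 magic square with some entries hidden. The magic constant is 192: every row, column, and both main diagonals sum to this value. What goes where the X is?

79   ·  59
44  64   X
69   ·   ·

84

From row 1, 192 − (79 + 59) gives (1,2) = 54.
Row 2 needs 192; the known cells sum to 108, so (2,3) = 84.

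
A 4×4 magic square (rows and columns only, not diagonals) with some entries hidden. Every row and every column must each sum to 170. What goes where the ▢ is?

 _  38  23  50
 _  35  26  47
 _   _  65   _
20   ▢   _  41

53

The remaining cell in row 1 is (1,1) = 170 − 111 = 59.
The remaining cell in row 2 is (2,1) = 170 − 108 = 62.
Column 1: 59 + 62 + 20 + ? = 170, so (3,1) = 29.
The remaining cell in column 3 is (4,3) = 170 − 114 = 56.
Column 4 needs 170; the known cells sum to 138, so (3,4) = 32.
Row 3 needs 170; the known cells sum to 126, so (3,2) = 44.
From row 4, 170 − (20 + 56 + 41) gives (4,2) = 53.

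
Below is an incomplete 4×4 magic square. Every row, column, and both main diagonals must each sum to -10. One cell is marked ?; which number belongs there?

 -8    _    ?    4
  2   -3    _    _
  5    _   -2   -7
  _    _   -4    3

-5

Row 3 needs -10; the known cells sum to -4, so (3,2) = -6.
The remaining cell in column 1 is (4,1) = -10 − (-1) = -9.
Column 4 needs -10; the known cells sum to 0, so (2,4) = -10.
From anti-diagonal, -10 − (4 + (-6) + (-9)) gives (2,3) = 1.
From row 4, -10 − (-9 + (-4) + 3) gives (4,2) = 0.
From column 2, -10 − (-3 + (-6) + 0) gives (1,2) = -1.
Column 3 must total -10; the given cells sum to -5, so (1,3) = -5.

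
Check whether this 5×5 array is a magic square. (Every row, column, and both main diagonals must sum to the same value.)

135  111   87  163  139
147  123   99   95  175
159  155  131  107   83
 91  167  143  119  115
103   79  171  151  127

No — row 4 sums to 635 but column 3 sums to 631.

Row 1: 135 + 111 + 87 + 163 + 139 = 635.
Row 2: 147 + 123 + 99 + 95 + 175 = 639.
Row 3: 159 + 155 + 131 + 107 + 83 = 635.
Row 4: 91 + 167 + 143 + 119 + 115 = 635.
Row 5: 103 + 79 + 171 + 151 + 127 = 631.
Column 1: 135 + 147 + 159 + 91 + 103 = 635.
Column 2: 111 + 123 + 155 + 167 + 79 = 635.
Column 3: 87 + 99 + 131 + 143 + 171 = 631.
Column 4: 163 + 95 + 107 + 119 + 151 = 635.
Column 5: 139 + 175 + 83 + 115 + 127 = 639.
Main diagonal: 135 + 123 + 131 + 119 + 127 = 635.
Anti-diagonal: 139 + 95 + 131 + 167 + 103 = 635.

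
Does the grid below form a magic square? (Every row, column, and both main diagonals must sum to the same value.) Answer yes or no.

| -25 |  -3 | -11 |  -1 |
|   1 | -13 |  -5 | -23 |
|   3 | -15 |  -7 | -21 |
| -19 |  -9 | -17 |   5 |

Yes

Row 1: -25 + (-3) + (-11) + (-1) = -40.
Row 2: 1 + (-13) + (-5) + (-23) = -40.
Row 3: 3 + (-15) + (-7) + (-21) = -40.
Row 4: -19 + (-9) + (-17) + 5 = -40.
Column 1: -25 + 1 + 3 + (-19) = -40.
Column 2: -3 + (-13) + (-15) + (-9) = -40.
Column 3: -11 + (-5) + (-7) + (-17) = -40.
Column 4: -1 + (-23) + (-21) + 5 = -40.
Main diagonal: -25 + (-13) + (-7) + 5 = -40.
Anti-diagonal: -1 + (-5) + (-15) + (-19) = -40.
All lines sum to -40.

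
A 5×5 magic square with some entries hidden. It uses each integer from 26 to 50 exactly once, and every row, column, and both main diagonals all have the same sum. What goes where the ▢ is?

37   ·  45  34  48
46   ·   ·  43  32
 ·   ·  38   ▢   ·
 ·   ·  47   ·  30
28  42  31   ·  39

The entries are 26 through 50, which sum to 950, so each line sums to 950/5 = 190.
Row 1 needs 190; the known cells sum to 164, so (1,2) = 26.
From row 5, 190 − (28 + 42 + 31 + 39) gives (5,4) = 50.
Column 3: 45 + 38 + 47 + 31 + ? = 190, so (2,3) = 29.
Column 5 needs 190; the known cells sum to 149, so (3,5) = 41.
Anti-diagonal needs 190; the known cells sum to 157, so (4,2) = 33.
Using row 2: 46 + 29 + 43 + 32 + ? → (2,2) = 190 − 150 = 40.
From column 2, 190 − (26 + 40 + 33 + 42) gives (3,2) = 49.
From main diagonal, 190 − (37 + 40 + 38 + 39) gives (4,4) = 36.
From row 4, 190 − (33 + 47 + 36 + 30) gives (4,1) = 44.
Column 1: 37 + 46 + 44 + 28 + ? = 190, so (3,1) = 35.
From column 4, 190 − (34 + 43 + 36 + 50) gives (3,4) = 27.

27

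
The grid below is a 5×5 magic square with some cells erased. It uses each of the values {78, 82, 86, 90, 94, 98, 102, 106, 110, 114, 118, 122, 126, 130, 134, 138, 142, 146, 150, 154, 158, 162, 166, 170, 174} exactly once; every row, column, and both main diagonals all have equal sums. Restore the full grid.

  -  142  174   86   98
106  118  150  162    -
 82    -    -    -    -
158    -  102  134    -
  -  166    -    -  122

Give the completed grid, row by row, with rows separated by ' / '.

The 25 entries sum to 3150, so each line sums to 3150/5 = 630.
Using row 1: 142 + 174 + 86 + 98 + ? → (1,1) = 630 − 500 = 130.
From row 2, 630 − (106 + 118 + 150 + 162) gives (2,5) = 94.
From column 1, 630 − (130 + 106 + 82 + 158) gives (5,1) = 154.
Main diagonal: 130 + 118 + 134 + 122 + ? = 630, so (3,3) = 126.
The remaining cell in anti-diagonal is (4,2) = 630 − 540 = 90.
Row 4: 158 + 90 + 102 + 134 + ? = 630, so (4,5) = 146.
Using column 2: 142 + 118 + 90 + 166 + ? → (3,2) = 630 − 516 = 114.
The remaining cell in column 3 is (5,3) = 630 − 552 = 78.
Column 5 needs 630; the known cells sum to 460, so (3,5) = 170.
From row 3, 630 − (82 + 114 + 126 + 170) gives (3,4) = 138.
Row 5 needs 630; the known cells sum to 520, so (5,4) = 110.

130 142 174 86 98 / 106 118 150 162 94 / 82 114 126 138 170 / 158 90 102 134 146 / 154 166 78 110 122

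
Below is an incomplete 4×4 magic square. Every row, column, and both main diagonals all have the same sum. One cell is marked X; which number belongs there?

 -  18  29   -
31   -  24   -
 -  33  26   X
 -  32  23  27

22

Column 3 is complete and sums to 102; that is the magic constant.
Row 4 needs 102; the known cells sum to 82, so (4,1) = 20.
Column 2 needs 102; the known cells sum to 83, so (2,2) = 19.
Main diagonal must total 102; the given cells sum to 72, so (1,1) = 30.
The remaining cell in anti-diagonal is (1,4) = 102 − 77 = 25.
Row 2 must total 102; the given cells sum to 74, so (2,4) = 28.
From column 1, 102 − (30 + 31 + 20) gives (3,1) = 21.
The remaining cell in column 4 is (3,4) = 102 − 80 = 22.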